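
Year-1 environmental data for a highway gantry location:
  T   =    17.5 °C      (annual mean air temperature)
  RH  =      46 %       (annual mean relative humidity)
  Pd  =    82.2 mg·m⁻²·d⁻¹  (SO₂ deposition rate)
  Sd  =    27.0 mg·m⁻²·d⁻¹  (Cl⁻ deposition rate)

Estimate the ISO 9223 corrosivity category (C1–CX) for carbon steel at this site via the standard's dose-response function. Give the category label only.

C3

carbon steel: f(T) = -0.054·(T−10) [T>10 °C] = -0.4050
  Pd branch = 1.77·Pd^0.52·e^(0.02·RH+f) = 29.33 μm/a
  Sd branch = 0.102·Sd^0.62·e^(0.033·RH+0.04·T) = 7.233 μm/a
  sum: 29.33 + 7.233 → r_corr = 36.57 μm/a
ISO 9223 Table 2 (carbon steel): 25 < 36.6 ≤ 50 μm/a ⇒ C3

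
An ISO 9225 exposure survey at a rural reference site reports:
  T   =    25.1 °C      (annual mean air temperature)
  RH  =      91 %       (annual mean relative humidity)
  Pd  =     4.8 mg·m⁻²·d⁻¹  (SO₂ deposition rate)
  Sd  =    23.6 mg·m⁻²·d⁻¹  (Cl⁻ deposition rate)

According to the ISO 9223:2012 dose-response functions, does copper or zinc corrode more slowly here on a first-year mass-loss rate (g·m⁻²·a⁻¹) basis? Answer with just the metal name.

copper: T>10 °C ⇒ hinge -0.080·(25.1−10) = -1.2080
  sulphur-dioxide contribution → 0.5111 μm/a
  chloride contribution → 2.179 μm/a
  total first-year rate 2.69 μm/a
  mass loss = 2.69 μm/a × 8.96 g/cm³ = 24.11 g·m⁻²·a⁻¹
zinc: T>10 °C ⇒ hinge -0.071·(25.1−10) = -1.0721
  sulphur-dioxide contribution → 0.579 μm/a
  chloride contribution → 1.855 μm/a
  ⇒ r_corr(zinc) = 2.434 μm/a
  mass loss = 2.434 μm/a × 7.14 g/cm³ = 17.38 g·m⁻²·a⁻¹
Ordering by g·m⁻²·a⁻¹: copper (24.1) > zinc (17.4)

zinc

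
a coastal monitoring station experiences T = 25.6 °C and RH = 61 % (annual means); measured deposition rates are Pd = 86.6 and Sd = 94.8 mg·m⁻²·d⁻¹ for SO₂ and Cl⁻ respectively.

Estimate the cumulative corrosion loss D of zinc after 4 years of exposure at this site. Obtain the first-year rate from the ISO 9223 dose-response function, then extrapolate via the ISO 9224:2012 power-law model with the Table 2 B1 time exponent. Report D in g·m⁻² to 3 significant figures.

D(4) = 85.2 g·m⁻²

zinc: T>10 °C ⇒ hinge -0.071·(25.6−10) = -1.1076
  SO₂ term: 0.0129·86.6^0.44·exp(0.046·61-1.1076) = 0.502
  Sd branch = 0.0175·Sd^0.57·e^(0.008·RH+0.085·T) = 3.363 μm/a
  r_corr = 0.502 + 3.363 = 3.865 μm/a
Power-law: D(4) = r_corr · 4^0.813
  D(4) = 3.865 × 4^0.813 = 3.865 × 3.087 = 11.93 μm
  Mass loss = 11.93 μm × 7.14 g/cm³ = 85.19 g·m⁻²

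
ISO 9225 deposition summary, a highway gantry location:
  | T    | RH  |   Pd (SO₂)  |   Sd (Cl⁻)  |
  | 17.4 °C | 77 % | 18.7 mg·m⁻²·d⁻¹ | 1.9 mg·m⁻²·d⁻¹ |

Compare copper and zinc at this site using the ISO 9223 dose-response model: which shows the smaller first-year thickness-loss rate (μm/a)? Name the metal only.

copper

copper: T>10 °C ⇒ hinge -0.080·(17.4−10) = -0.5920
  sulphur-dioxide contribution → 0.59 μm/a
  chloride contribution → 0.4572 μm/a
  total first-year rate 1.047 μm/a
zinc: temperature factor f = -0.071·(7.4) = -0.5254
  sulphur-dioxide contribution → 0.9556 μm/a
  chloride contribution → 0.205 μm/a
  total first-year rate 1.161 μm/a
Ordering by μm/a: zinc (1.16) > copper (1.05)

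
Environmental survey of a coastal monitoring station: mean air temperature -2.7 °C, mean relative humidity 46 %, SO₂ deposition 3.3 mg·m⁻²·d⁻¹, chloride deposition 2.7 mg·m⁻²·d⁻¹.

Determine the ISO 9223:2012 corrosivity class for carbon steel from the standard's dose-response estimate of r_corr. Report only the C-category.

carbon steel: T≤10 °C ⇒ hinge +0.150·(-2.7−10) = -1.9050
  Pd branch = 1.77·Pd^0.52·e^(0.02·RH+f) = 1.23 μm/a
  Sd branch = 0.102·Sd^0.62·e^(0.033·RH+0.04·T) = 0.7734 μm/a
  sum: 1.23 + 0.7734 → r_corr = 2.003 μm/a
Category bounds: 1.3…25 μm/a bracket r_corr ⇒ C2

C2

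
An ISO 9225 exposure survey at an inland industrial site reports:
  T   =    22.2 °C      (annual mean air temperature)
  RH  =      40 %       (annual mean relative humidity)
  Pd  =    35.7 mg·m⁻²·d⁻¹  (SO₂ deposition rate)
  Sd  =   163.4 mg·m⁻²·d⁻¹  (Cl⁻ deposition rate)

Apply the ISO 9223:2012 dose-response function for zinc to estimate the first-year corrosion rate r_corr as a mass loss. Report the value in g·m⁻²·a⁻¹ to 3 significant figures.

r_corr = 21.9 g·m⁻²·a⁻¹

zinc: temperature factor f = -0.071·(12.2) = -0.8662
  Pd branch = 0.0129·Pd^0.44·e^(0.046·RH+f) = 0.1647 μm/a
  Cl⁻ term: 0.0175·163.4^0.57·exp(0.008·40+0.085·22.2) = 2.905
  sum: 0.1647 + 2.905 → r_corr = 3.069 μm/a
Convert to mass loss: 3.069 μm/a × 7.14 g/cm³ = 21.91 g·m⁻²·a⁻¹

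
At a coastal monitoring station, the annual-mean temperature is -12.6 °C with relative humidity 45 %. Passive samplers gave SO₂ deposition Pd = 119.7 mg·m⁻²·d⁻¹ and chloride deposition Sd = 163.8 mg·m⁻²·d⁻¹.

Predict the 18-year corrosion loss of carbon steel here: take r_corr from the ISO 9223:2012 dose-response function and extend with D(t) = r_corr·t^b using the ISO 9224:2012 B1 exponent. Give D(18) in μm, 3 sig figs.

D(18) = 37.1 μm

carbon steel: f(T) = +0.150·(T−10) [T≤10 °C] = -3.3900
  Pd branch = 1.77·Pd^0.52·e^(0.02·RH+f) = 1.767 μm/a
  Cl⁻ term: 0.102·163.8^0.62·exp(0.033·45+0.04·-12.6) = 6.42
  sum: 1.767 + 6.42 → r_corr = 8.187 μm/a
Power-law: D(18) = r_corr · 18^0.523
  D(18) = 8.187 × 18^0.523 = 8.187 × 4.534 = 37.12 μm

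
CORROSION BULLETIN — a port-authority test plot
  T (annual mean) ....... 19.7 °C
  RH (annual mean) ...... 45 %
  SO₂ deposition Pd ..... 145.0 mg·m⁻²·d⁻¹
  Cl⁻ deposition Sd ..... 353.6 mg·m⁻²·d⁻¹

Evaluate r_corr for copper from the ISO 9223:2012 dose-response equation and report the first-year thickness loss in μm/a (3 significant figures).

copper: f(T) = -0.080·(T−10) [T>10 °C] = -0.7760
  Pd branch = 0.0053·Pd^0.26·e^(0.059·RH+f) = 0.1266 μm/a
  Cl⁻ term: 0.01025·353.6^0.27·exp(0.036·45+0.049·19.7) = 0.6631
  sum: 0.1266 + 0.6631 → r_corr = 0.7897 μm/a

r_corr = 0.790 μm/a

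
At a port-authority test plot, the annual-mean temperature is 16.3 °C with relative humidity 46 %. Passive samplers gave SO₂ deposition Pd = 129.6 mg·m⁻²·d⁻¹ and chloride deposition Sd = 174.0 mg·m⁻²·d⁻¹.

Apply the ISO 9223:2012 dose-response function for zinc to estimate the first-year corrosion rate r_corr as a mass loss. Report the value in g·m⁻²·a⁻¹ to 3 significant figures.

zinc: f(T) = -0.071·(T−10) [T>10 °C] = -0.4473
  sulphur-dioxide contribution → 0.5819 μm/a
  chloride contribution → 1.913 μm/a
  ⇒ r_corr(zinc) = 2.495 μm/a
Convert to mass loss: 2.495 μm/a × 7.14 g/cm³ = 17.81 g·m⁻²·a⁻¹

r_corr = 17.8 g·m⁻²·a⁻¹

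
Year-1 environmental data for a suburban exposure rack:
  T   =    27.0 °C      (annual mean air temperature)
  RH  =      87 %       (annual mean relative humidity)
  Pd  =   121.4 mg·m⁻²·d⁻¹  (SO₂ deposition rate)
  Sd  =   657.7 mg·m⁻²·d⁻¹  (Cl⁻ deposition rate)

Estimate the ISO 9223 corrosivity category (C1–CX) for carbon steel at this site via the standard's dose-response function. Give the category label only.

carbon steel: T>10 °C ⇒ hinge -0.054·(27.0−10) = -0.9180
  SO₂ term: 1.77·121.4^0.52·exp(0.02·87-0.9180) = 48.84
  Sd branch = 0.102·Sd^0.62·e^(0.033·RH+0.04·T) = 296.3 μm/a
  r_corr = 48.84 + 296.3 = 345.1 μm/a
345 μm/a falls in (200, 700] for carbon steel → category CX

CX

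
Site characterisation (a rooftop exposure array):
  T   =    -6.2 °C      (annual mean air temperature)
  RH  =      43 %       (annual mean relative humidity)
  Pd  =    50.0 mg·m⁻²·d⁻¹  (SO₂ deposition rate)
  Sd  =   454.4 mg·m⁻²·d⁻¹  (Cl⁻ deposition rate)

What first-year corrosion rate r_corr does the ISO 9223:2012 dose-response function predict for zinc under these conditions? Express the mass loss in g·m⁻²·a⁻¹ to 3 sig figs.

r_corr = 5.42 g·m⁻²·a⁻¹

zinc: T≤10 °C ⇒ hinge +0.038·(-6.2−10) = -0.6156
  Pd branch = 0.0129·Pd^0.44·e^(0.046·RH+f) = 0.2817 μm/a
  Cl⁻ term: 0.0175·454.4^0.57·exp(0.008·43+0.085·-6.2) = 0.4768
  r_corr = 0.2817 + 0.4768 = 0.7585 μm/a
Convert to mass loss: 0.7585 μm/a × 7.14 g/cm³ = 5.416 g·m⁻²·a⁻¹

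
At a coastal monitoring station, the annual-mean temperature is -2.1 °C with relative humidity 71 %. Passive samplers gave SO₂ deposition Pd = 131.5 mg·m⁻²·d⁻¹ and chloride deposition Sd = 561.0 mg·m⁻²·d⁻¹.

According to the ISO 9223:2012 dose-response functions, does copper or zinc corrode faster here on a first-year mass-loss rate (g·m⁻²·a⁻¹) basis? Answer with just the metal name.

zinc

copper: T≤10 °C ⇒ hinge +0.126·(-2.1−10) = -1.5246
  sulphur-dioxide contribution → 0.2706 μm/a
  chloride contribution → 0.6581 μm/a
  total first-year rate 0.9287 μm/a
  mass loss = 0.9287 μm/a × 8.96 g/cm³ = 8.321 g·m⁻²·a⁻¹
zinc: T≤10 °C ⇒ hinge +0.038·(-2.1−10) = -0.4598
  sulphur-dioxide contribution → 1.827 μm/a
  chloride contribution → 0.953 μm/a
  ⇒ r_corr(zinc) = 2.78 μm/a
  mass loss = 2.78 μm/a × 7.14 g/cm³ = 19.85 g·m⁻²·a⁻¹
Ordering by g·m⁻²·a⁻¹: zinc (19.8) > copper (8.32)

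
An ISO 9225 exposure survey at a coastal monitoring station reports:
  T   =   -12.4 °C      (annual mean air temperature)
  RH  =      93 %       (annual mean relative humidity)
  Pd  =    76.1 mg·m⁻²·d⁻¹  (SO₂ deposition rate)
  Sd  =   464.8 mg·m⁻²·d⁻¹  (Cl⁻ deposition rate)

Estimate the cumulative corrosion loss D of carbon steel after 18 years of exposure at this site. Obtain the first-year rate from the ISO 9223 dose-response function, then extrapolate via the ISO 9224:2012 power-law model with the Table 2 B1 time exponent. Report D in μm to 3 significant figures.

carbon steel: f(T) = +0.150·(T−10) [T≤10 °C] = -3.3600
  SO₂ term: 1.77·76.1^0.52·exp(0.02·93-3.3600) = 3.757
  Sd branch = 0.102·Sd^0.62·e^(0.033·RH+0.04·T) = 60.22 μm/a
  sum: 3.757 + 60.22 → r_corr = 63.98 μm/a
Long-term exponent b (ISO 9224 Table 2, B1) = 0.523
  D(18) = 63.98 × 18^0.523 = 63.98 × 4.534 = 290.1 μm

D(18) = 290 μm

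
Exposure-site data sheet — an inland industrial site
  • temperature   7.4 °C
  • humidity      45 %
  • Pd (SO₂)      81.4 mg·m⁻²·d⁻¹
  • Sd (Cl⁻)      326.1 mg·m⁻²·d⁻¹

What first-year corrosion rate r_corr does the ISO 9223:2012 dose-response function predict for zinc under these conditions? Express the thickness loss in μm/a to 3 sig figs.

r_corr = 1.92 μm/a

zinc: f(T) = +0.038·(T−10) [T≤10 °C] = -0.0988
  SO₂ term: 0.0129·81.4^0.44·exp(0.046·45-0.0988) = 0.6417
  Cl⁻ term: 0.0175·326.1^0.57·exp(0.008·45+0.085·7.4) = 1.274
  r_corr = 0.6417 + 1.274 = 1.916 μm/a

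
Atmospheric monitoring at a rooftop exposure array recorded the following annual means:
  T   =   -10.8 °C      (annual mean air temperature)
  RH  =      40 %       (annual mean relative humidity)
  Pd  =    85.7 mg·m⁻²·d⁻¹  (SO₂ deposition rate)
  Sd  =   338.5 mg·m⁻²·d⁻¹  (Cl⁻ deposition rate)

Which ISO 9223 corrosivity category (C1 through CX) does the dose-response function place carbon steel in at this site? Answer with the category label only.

C2

carbon steel: T≤10 °C ⇒ hinge +0.150·(-10.8−10) = -3.1200
  Pd branch = 1.77·Pd^0.52·e^(0.02·RH+f) = 1.76 μm/a
  Sd branch = 0.102·Sd^0.62·e^(0.033·RH+0.04·T) = 9.174 μm/a
  sum: 1.76 + 9.174 → r_corr = 10.93 μm/a
10.9 μm/a falls in (1.3, 25] for carbon steel → category C2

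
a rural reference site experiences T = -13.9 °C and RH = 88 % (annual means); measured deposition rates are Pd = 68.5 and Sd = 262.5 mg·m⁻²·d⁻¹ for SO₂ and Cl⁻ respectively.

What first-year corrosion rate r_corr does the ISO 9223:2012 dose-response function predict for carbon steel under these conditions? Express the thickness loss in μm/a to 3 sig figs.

r_corr = 36.3 μm/a

carbon steel: temperature factor f = +0.150·(-23.9) = -3.5850
  Pd branch = 1.77·Pd^0.52·e^(0.02·RH+f) = 2.57 μm/a
  Sd branch = 0.102·Sd^0.62·e^(0.033·RH+0.04·T) = 33.74 μm/a
  r_corr = 2.57 + 33.74 = 36.31 μm/a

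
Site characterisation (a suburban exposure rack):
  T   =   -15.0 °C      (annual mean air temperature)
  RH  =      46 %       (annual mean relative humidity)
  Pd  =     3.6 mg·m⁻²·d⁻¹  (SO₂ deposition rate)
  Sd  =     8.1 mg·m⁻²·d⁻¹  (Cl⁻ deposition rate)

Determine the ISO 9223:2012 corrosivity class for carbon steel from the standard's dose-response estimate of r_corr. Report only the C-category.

C1

carbon steel: T≤10 °C ⇒ hinge +0.150·(-15.0−10) = -3.7500
  SO₂ term: 1.77·3.6^0.52·exp(0.02·46-3.7500) = 0.2033
  Cl⁻ term: 0.102·8.1^0.62·exp(0.033·46+0.04·-15.0) = 0.9344
  r_corr = 0.2033 + 0.9344 = 1.138 μm/a
Category bounds: 0…1.3 μm/a bracket r_corr ⇒ C1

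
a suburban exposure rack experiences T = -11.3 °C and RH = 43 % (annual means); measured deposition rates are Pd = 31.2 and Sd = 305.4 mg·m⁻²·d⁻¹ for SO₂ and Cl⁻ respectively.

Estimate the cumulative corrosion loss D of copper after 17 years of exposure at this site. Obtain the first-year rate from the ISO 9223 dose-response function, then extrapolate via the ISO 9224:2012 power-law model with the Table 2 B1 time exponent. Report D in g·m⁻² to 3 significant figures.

D(17) = 8.36 g·m⁻²

copper: temperature factor f = +0.126·(-21.3) = -2.6838
  sulphur-dioxide contribution → 0.01119 μm/a
  chloride contribution → 0.1299 μm/a
  ⇒ r_corr(copper) = 0.141 μm/a
Power-law: D(17) = r_corr · 17^0.667
  D(17) = 0.141 × 17^0.667 = 0.141 × 6.618 = 0.9334 μm
  Mass loss = 0.9334 μm × 8.96 g/cm³ = 8.363 g·m⁻²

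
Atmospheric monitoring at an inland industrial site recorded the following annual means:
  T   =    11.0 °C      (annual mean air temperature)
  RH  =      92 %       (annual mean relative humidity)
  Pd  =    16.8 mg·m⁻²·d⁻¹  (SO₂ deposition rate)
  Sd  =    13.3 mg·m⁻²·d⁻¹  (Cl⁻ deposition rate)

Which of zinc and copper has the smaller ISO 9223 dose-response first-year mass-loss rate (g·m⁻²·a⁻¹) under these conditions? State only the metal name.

zinc

zinc: T>10 °C ⇒ hinge -0.071·(11.0−10) = -0.0710
  sulphur-dioxide contribution → 2.863 μm/a
  chloride contribution → 0.4068 μm/a
  ⇒ r_corr(zinc) = 3.27 μm/a
  mass loss = 3.27 μm/a × 7.14 g/cm³ = 23.35 g·m⁻²·a⁻¹
copper: temperature factor f = -0.080·(1.0) = -0.0800
  sulphur-dioxide contribution → 2.32 μm/a
  chloride contribution → 0.9697 μm/a
  total first-year rate 3.29 μm/a
  mass loss = 3.29 μm/a × 8.96 g/cm³ = 29.47 g·m⁻²·a⁻¹
Ordering by g·m⁻²·a⁻¹: copper (29.5) > zinc (23.3)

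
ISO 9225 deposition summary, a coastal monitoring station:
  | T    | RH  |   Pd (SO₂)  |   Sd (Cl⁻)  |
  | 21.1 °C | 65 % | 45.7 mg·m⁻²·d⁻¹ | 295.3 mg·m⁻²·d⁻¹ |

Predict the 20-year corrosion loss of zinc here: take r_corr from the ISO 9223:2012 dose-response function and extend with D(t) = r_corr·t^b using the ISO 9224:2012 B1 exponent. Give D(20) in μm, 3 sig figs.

zinc: T>10 °C ⇒ hinge -0.071·(21.1−10) = -0.7881
  Pd branch = 0.0129·Pd^0.44·e^(0.046·RH+f) = 0.6269 μm/a
  Sd branch = 0.0175·Sd^0.57·e^(0.008·RH+0.085·T) = 4.527 μm/a
  r_corr = 0.6269 + 4.527 = 5.154 μm/a
ISO 9224: D(t) = r_corr · t^b with b = 0.813 (zinc, B1)
  D(20) = 5.154 × 20^0.813 = 5.154 × 11.42 = 58.87 μm

D(20) = 58.9 μm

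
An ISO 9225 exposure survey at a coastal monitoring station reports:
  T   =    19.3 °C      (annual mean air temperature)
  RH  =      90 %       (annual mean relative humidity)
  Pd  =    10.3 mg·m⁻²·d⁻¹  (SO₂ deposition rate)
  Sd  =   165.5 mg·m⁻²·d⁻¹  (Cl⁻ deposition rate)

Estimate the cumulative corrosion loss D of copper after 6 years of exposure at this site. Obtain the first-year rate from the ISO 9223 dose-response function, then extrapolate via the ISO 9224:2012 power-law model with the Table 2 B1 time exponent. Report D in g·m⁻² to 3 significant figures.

copper: f(T) = -0.080·(T−10) [T>10 °C] = -0.7440
  SO₂ term: 0.0053·10.3^0.26·exp(0.059·90-0.7440) = 0.9345
  Cl⁻ term: 0.01025·165.5^0.27·exp(0.036·90+0.049·19.3) = 2.677
  sum: 0.9345 + 2.677 → r_corr = 3.611 μm/a
Power-law: D(6) = r_corr · 6^0.667
  D(6) = 3.611 × 6^0.667 = 3.611 × 3.304 = 11.93 μm
  Mass loss = 11.93 μm × 8.96 g/cm³ = 106.9 g·m⁻²

D(6) = 107 g·m⁻²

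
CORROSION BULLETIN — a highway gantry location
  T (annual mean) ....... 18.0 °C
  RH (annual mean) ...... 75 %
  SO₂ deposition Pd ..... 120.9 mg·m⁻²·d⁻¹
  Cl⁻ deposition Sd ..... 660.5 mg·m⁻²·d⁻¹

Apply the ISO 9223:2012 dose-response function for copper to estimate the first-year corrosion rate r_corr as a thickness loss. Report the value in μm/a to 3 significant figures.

r_corr = 2.94 μm/a

copper: T>10 °C ⇒ hinge -0.080·(18.0−10) = -0.6400
  Pd branch = 0.0053·Pd^0.26·e^(0.059·RH+f) = 0.8119 μm/a
  Sd branch = 0.01025·Sd^0.27·e^(0.036·RH+0.049·T) = 2.127 μm/a
  r_corr = 0.8119 + 2.127 = 2.939 μm/a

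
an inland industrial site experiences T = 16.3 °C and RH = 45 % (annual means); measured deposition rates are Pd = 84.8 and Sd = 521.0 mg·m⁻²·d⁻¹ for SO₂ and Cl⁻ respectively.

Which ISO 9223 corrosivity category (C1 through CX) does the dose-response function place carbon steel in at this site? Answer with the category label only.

carbon steel: f(T) = -0.054·(T−10) [T>10 °C] = -0.3402
  Pd branch = 1.77·Pd^0.52·e^(0.02·RH+f) = 31.18 μm/a
  Sd branch = 0.102·Sd^0.62·e^(0.033·RH+0.04·T) = 41.8 μm/a
  sum: 31.18 + 41.8 → r_corr = 72.97 μm/a
ISO 9223 Table 2 (carbon steel): 50 < 73 ≤ 80 μm/a ⇒ C4

C4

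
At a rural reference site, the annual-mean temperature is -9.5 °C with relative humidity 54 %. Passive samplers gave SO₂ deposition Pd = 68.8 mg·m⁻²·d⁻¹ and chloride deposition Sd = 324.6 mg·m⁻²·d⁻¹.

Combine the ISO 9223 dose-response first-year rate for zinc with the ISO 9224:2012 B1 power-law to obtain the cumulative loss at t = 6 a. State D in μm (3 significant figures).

D(6) = 3.43 μm

zinc: f(T) = +0.038·(T−10) [T≤10 °C] = -0.7410
  Pd branch = 0.0129·Pd^0.44·e^(0.046·RH+f) = 0.4744 μm/a
  Sd branch = 0.0175·Sd^0.57·e^(0.008·RH+0.085·T) = 0.3247 μm/a
  r_corr = 0.4744 + 0.3247 = 0.799 μm/a
Long-term exponent b (ISO 9224 Table 2, B1) = 0.813
  D(6) = 0.799 × 6^0.813 = 0.799 × 4.292 = 3.429 μm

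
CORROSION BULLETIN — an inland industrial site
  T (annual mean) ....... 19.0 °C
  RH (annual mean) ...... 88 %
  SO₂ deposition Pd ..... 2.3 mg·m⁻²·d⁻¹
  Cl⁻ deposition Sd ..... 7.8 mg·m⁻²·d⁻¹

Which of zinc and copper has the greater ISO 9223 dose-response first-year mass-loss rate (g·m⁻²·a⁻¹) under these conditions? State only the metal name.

zinc: temperature factor f = -0.071·(9.0) = -0.6390
  SO₂ term: 0.0129·2.3^0.44·exp(0.046·88-0.6390) = 0.5627
  Cl⁻ term: 0.0175·7.8^0.57·exp(0.008·88+0.085·19.0) = 0.5737
  r_corr = 0.5627 + 0.5737 = 1.136 μm/a
  mass loss = 1.136 μm/a × 7.14 g/cm³ = 8.114 g·m⁻²·a⁻¹
copper: f(T) = -0.080·(T−10) [T>10 °C] = -0.7200
  SO₂ term: 0.0053·2.3^0.26·exp(0.059·88-0.7200) = 0.5761
  Sd branch = 0.01025·Sd^0.27·e^(0.036·RH+0.049·T) = 1.076 μm/a
  sum: 0.5761 + 1.076 → r_corr = 1.652 μm/a
  mass loss = 1.652 μm/a × 8.96 g/cm³ = 14.8 g·m⁻²·a⁻¹
Ordering by g·m⁻²·a⁻¹: copper (14.8) > zinc (8.11)

copper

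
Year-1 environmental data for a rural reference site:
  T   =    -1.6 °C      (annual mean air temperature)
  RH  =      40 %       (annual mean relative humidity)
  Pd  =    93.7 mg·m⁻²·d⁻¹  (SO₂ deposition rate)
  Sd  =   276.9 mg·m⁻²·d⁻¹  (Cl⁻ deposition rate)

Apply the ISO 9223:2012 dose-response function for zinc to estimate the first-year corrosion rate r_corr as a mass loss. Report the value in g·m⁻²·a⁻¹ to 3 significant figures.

r_corr = 6.46 g·m⁻²·a⁻¹

zinc: T≤10 °C ⇒ hinge +0.038·(-1.6−10) = -0.4408
  sulphur-dioxide contribution → 0.3853 μm/a
  chloride contribution → 0.5189 μm/a
  ⇒ r_corr(zinc) = 0.9042 μm/a
Convert to mass loss: 0.9042 μm/a × 7.14 g/cm³ = 6.456 g·m⁻²·a⁻¹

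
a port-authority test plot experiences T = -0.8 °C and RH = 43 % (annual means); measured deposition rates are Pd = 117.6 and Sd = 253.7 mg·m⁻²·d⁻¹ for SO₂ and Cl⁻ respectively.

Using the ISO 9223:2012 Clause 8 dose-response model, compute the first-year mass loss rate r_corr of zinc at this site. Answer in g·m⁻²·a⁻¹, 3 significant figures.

r_corr = 7.46 g·m⁻²·a⁻¹

zinc: f(T) = +0.038·(T−10) [T≤10 °C] = -0.4104
  SO₂ term: 0.0129·117.6^0.44·exp(0.046·43-0.4104) = 0.5039
  Sd branch = 0.0175·Sd^0.57·e^(0.008·RH+0.085·T) = 0.5412 μm/a
  r_corr = 0.5039 + 0.5412 = 1.045 μm/a
Convert to mass loss: 1.045 μm/a × 7.14 g/cm³ = 7.462 g·m⁻²·a⁻¹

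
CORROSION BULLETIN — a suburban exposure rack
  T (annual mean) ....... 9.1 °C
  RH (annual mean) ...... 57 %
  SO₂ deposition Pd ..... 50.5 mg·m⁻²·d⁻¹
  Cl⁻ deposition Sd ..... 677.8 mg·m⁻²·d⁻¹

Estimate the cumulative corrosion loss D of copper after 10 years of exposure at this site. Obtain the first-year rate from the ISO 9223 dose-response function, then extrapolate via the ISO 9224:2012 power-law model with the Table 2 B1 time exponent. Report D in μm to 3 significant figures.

copper: T≤10 °C ⇒ hinge +0.126·(9.1−10) = -0.1134
  sulphur-dioxide contribution → 0.3788 μm/a
  chloride contribution → 0.7243 μm/a
  ⇒ r_corr(copper) = 1.103 μm/a
ISO 9224: D(t) = r_corr · t^b with b = 0.667 (copper, B1)
  D(10) = 1.103 × 10^0.667 = 1.103 × 4.645 = 5.124 μm

D(10) = 5.12 μm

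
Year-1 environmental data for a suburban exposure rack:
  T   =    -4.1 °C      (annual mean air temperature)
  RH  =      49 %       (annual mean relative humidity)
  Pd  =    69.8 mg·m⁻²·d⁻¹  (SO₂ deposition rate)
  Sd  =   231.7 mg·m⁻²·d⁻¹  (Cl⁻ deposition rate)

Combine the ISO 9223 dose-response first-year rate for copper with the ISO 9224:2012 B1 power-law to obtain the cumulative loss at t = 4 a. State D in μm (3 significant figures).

copper: T≤10 °C ⇒ hinge +0.126·(-4.1−10) = -1.7766
  SO₂ term: 0.0053·69.8^0.26·exp(0.059·49-1.7766) = 0.04871
  Sd branch = 0.01025·Sd^0.27·e^(0.036·RH+0.049·T) = 0.2129 μm/a
  sum: 0.04871 + 0.2129 → r_corr = 0.2616 μm/a
Long-term exponent b (ISO 9224 Table 2, B1) = 0.667
  D(4) = 0.2616 × 4^0.667 = 0.2616 × 2.521 = 0.6594 μm

D(4) = 0.659 μm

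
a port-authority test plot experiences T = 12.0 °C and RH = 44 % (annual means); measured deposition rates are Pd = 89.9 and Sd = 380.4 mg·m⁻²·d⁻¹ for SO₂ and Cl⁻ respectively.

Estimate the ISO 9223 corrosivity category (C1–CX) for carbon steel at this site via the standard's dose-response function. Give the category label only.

carbon steel: T>10 °C ⇒ hinge -0.054·(12.0−10) = -0.1080
  sulphur-dioxide contribution → 39.74 μm/a
  chloride contribution → 28.02 μm/a
  ⇒ r_corr(carbon steel) = 67.75 μm/a
Category bounds: 50…80 μm/a bracket r_corr ⇒ C4

C4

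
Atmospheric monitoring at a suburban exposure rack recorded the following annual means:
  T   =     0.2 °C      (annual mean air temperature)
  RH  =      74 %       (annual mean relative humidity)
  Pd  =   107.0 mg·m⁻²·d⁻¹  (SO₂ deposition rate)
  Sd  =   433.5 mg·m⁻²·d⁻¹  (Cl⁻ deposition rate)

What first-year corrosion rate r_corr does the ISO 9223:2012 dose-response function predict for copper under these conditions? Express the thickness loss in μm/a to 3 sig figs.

copper: temperature factor f = +0.126·(-9.8) = -1.2348
  Pd branch = 0.0053·Pd^0.26·e^(0.059·RH+f) = 0.4091 μm/a
  Sd branch = 0.01025·Sd^0.27·e^(0.036·RH+0.049·T) = 0.7655 μm/a
  sum: 0.4091 + 0.7655 → r_corr = 1.175 μm/a

r_corr = 1.17 μm/a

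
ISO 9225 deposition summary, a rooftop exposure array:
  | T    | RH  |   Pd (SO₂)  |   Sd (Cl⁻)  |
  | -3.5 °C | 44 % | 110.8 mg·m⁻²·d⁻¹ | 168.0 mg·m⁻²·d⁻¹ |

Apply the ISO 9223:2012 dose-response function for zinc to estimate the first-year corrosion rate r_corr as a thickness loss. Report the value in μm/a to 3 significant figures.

zinc: f(T) = +0.038·(T−10) [T≤10 °C] = -0.5130
  Pd branch = 0.0129·Pd^0.44·e^(0.046·RH+f) = 0.4639 μm/a
  Cl⁻ term: 0.0175·168.0^0.57·exp(0.008·44+0.085·-3.5) = 0.3429
  r_corr = 0.4639 + 0.3429 = 0.8068 μm/a

r_corr = 0.807 μm/a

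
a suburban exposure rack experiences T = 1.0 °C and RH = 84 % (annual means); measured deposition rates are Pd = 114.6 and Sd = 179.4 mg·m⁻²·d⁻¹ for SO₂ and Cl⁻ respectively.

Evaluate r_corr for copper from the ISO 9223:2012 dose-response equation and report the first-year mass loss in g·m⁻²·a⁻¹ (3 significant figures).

r_corr = 15.5 g·m⁻²·a⁻¹

copper: temperature factor f = +0.126·(-9.0) = -1.1340
  SO₂ term: 0.0053·114.6^0.26·exp(0.059·84-1.1340) = 0.8309
  Sd branch = 0.01025·Sd^0.27·e^(0.036·RH+0.049·T) = 0.8992 μm/a
  r_corr = 0.8309 + 0.8992 = 1.73 μm/a
Convert to mass loss: 1.73 μm/a × 8.96 g/cm³ = 15.5 g·m⁻²·a⁻¹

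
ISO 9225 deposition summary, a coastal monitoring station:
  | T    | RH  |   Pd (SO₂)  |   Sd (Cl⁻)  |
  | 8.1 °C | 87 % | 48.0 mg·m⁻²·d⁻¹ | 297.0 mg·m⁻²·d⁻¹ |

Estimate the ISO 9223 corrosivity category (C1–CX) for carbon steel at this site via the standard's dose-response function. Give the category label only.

C5

carbon steel: temperature factor f = +0.150·(-1.9) = -0.2850
  SO₂ term: 1.77·48.0^0.52·exp(0.02·87-0.2850) = 56.77
  Sd branch = 0.102·Sd^0.62·e^(0.033·RH+0.04·T) = 84.97 μm/a
  sum: 56.77 + 84.97 → r_corr = 141.7 μm/a
142 μm/a falls in (80, 200] for carbon steel → category C5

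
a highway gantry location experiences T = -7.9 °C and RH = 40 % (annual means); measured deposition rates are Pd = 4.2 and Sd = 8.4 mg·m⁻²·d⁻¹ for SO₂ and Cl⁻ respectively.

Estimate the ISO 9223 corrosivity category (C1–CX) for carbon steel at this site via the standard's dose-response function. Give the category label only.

carbon steel: f(T) = +0.150·(T−10) [T≤10 °C] = -2.6850
  sulphur-dioxide contribution → 0.5668 μm/a
  chloride contribution → 1.042 μm/a
  total first-year rate 1.608 μm/a
Category bounds: 1.3…25 μm/a bracket r_corr ⇒ C2

C2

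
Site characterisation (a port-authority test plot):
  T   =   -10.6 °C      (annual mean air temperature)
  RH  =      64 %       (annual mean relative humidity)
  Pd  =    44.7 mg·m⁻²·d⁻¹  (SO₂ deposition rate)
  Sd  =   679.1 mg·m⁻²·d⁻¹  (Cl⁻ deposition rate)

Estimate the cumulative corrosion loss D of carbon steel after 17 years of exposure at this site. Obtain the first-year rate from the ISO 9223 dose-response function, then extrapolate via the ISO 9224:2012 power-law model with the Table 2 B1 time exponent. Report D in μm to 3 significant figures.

carbon steel: f(T) = +0.150·(T−10) [T≤10 °C] = -3.0900
  sulphur-dioxide contribution → 2.09 μm/a
  chloride contribution → 31.44 μm/a
  total first-year rate 33.53 μm/a
Power-law: D(17) = r_corr · 17^0.523
  D(17) = 33.53 × 17^0.523 = 33.53 × 4.401 = 147.6 μm

D(17) = 148 μm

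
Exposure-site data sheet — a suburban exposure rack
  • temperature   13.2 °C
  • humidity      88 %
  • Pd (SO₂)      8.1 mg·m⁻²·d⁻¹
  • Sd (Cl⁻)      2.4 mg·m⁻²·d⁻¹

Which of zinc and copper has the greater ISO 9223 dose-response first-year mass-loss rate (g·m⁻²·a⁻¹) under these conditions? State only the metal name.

copper

zinc: T>10 °C ⇒ hinge -0.071·(13.2−10) = -0.2272
  sulphur-dioxide contribution → 1.478 μm/a
  chloride contribution → 0.179 μm/a
  total first-year rate 1.657 μm/a
  mass loss = 1.657 μm/a × 7.14 g/cm³ = 11.83 g·m⁻²·a⁻¹
copper: f(T) = -0.080·(T−10) [T>10 °C] = -0.2560
  sulphur-dioxide contribution → 1.271 μm/a
  chloride contribution → 0.589 μm/a
  ⇒ r_corr(copper) = 1.86 μm/a
  mass loss = 1.86 μm/a × 8.96 g/cm³ = 16.67 g·m⁻²·a⁻¹
Ordering by g·m⁻²·a⁻¹: copper (16.7) > zinc (11.8)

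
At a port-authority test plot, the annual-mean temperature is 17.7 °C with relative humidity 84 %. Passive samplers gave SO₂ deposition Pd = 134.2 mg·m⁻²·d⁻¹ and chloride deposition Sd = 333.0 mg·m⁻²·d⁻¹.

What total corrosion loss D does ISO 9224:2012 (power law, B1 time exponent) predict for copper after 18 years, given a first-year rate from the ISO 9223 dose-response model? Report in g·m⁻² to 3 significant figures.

copper: f(T) = -0.080·(T−10) [T>10 °C] = -0.6160
  Pd branch = 0.0053·Pd^0.26·e^(0.059·RH+f) = 1.453 μm/a
  Sd branch = 0.01025·Sd^0.27·e^(0.036·RH+0.049·T) = 2.409 μm/a
  sum: 1.453 + 2.409 → r_corr = 3.862 μm/a
Power-law: D(18) = r_corr · 18^0.667
  D(18) = 3.862 × 18^0.667 = 3.862 × 6.875 = 26.55 μm
  Mass loss = 26.55 μm × 8.96 g/cm³ = 237.9 g·m⁻²

D(18) = 238 g·m⁻²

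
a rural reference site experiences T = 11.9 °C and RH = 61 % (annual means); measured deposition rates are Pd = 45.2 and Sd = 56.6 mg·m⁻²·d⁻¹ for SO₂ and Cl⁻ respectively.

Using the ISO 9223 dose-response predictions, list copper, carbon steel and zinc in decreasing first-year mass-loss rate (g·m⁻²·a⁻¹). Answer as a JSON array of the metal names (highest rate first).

["carbon steel", "zinc", "copper"]

copper: f(T) = -0.080·(T−10) [T>10 °C] = -0.1520
  sulphur-dioxide contribution → 0.4484 μm/a
  chloride contribution → 0.4908 μm/a
  total first-year rate 0.9392 μm/a
  mass loss = 0.9392 μm/a × 8.96 g/cm³ = 8.415 g·m⁻²·a⁻¹
carbon steel: temperature factor f = -0.054·(1.9) = -0.1026
  sulphur-dioxide contribution → 39.26 μm/a
  chloride contribution → 15.01 μm/a
  total first-year rate 54.27 μm/a
  mass loss = 54.27 μm/a × 7.85 g/cm³ = 426 g·m⁻²·a⁻¹
zinc: T>10 °C ⇒ hinge -0.071·(11.9−10) = -0.1349
  sulphur-dioxide contribution → 0.9975 μm/a
  chloride contribution → 0.7823 μm/a
  ⇒ r_corr(zinc) = 1.78 μm/a
  mass loss = 1.78 μm/a × 7.14 g/cm³ = 12.71 g·m⁻²·a⁻¹
Ordering by g·m⁻²·a⁻¹: carbon steel (426) > zinc (12.7) > copper (8.42)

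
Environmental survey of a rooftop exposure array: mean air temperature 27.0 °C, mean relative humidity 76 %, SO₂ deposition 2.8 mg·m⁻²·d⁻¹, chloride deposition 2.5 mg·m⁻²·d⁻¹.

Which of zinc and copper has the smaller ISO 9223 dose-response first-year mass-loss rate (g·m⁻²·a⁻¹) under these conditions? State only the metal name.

zinc

zinc: f(T) = -0.071·(T−10) [T>10 °C] = -1.2070
  Pd branch = 0.0129·Pd^0.44·e^(0.046·RH+f) = 0.2002 μm/a
  Cl⁻ term: 0.0175·2.5^0.57·exp(0.008·76+0.085·27.0) = 0.5378
  sum: 0.2002 + 0.5378 → r_corr = 0.738 μm/a
  mass loss = 0.738 μm/a × 7.14 g/cm³ = 5.269 g·m⁻²·a⁻¹
copper: f(T) = -0.080·(T−10) [T>10 °C] = -1.3600
  SO₂ term: 0.0053·2.8^0.26·exp(0.059·76-1.3600) = 0.1575
  Sd branch = 0.01025·Sd^0.27·e^(0.036·RH+0.049·T) = 0.7603 μm/a
  r_corr = 0.1575 + 0.7603 = 0.9178 μm/a
  mass loss = 0.9178 μm/a × 8.96 g/cm³ = 8.223 g·m⁻²·a⁻¹
Ordering by g·m⁻²·a⁻¹: copper (8.22) > zinc (5.27)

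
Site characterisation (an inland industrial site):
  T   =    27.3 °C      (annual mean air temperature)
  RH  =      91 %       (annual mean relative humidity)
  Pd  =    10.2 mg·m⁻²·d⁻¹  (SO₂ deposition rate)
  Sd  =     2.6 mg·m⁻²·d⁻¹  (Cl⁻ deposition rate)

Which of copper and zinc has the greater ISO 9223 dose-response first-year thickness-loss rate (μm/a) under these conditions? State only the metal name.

copper

copper: temperature factor f = -0.080·(17.3) = -1.3840
  sulphur-dioxide contribution → 0.5214 μm/a
  chloride contribution → 1.338 μm/a
  total first-year rate 1.859 μm/a
zinc: f(T) = -0.071·(T−10) [T>10 °C] = -1.2283
  sulphur-dioxide contribution → 0.6901 μm/a
  chloride contribution → 0.6361 μm/a
  total first-year rate 1.326 μm/a
Ordering by μm/a: copper (1.86) > zinc (1.33)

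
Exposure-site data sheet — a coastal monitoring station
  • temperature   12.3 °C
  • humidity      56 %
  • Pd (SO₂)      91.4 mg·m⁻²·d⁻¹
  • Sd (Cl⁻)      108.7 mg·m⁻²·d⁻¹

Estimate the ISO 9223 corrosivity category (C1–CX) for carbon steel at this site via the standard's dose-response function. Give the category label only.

carbon steel: f(T) = -0.054·(T−10) [T>10 °C] = -0.1242
  Pd branch = 1.77·Pd^0.52·e^(0.02·RH+f) = 50.13 μm/a
  Sd branch = 0.102·Sd^0.62·e^(0.033·RH+0.04·T) = 19.38 μm/a
  sum: 50.13 + 19.38 → r_corr = 69.51 μm/a
Category bounds: 50…80 μm/a bracket r_corr ⇒ C4

C4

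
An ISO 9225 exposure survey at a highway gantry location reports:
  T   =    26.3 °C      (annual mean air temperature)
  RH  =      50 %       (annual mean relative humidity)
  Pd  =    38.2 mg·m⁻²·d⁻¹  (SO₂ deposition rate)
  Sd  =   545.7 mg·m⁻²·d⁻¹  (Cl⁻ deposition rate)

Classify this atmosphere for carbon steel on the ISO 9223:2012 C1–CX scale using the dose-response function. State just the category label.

carbon steel: T>10 °C ⇒ hinge -0.054·(26.3−10) = -0.8802
  Pd branch = 1.77·Pd^0.52·e^(0.02·RH+f) = 13.26 μm/a
  Cl⁻ term: 0.102·545.7^0.62·exp(0.033·50+0.04·26.3) = 75.68
  r_corr = 13.26 + 75.68 = 88.94 μm/a
ISO 9223 Table 2 (carbon steel): 80 < 88.9 ≤ 200 μm/a ⇒ C5

C5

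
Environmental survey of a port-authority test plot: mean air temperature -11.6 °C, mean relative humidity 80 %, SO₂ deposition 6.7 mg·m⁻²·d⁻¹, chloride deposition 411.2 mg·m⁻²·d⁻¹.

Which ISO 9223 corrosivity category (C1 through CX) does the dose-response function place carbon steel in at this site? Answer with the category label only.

C3

carbon steel: f(T) = +0.150·(T−10) [T≤10 °C] = -3.2400
  sulphur-dioxide contribution → 0.9232 μm/a
  chloride contribution → 37.53 μm/a
  total first-year rate 38.45 μm/a
38.4 μm/a falls in (25, 50] for carbon steel → category C3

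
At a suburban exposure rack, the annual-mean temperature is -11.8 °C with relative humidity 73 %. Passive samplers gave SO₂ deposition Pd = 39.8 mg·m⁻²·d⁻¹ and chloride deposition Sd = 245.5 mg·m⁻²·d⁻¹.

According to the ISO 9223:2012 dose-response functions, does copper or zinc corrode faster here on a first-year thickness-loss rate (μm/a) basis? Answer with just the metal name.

copper: T≤10 °C ⇒ hinge +0.126·(-11.8−10) = -2.7468
  sulphur-dioxide contribution → 0.06574 μm/a
  chloride contribution → 0.3518 μm/a
  total first-year rate 0.4175 μm/a
zinc: T≤10 °C ⇒ hinge +0.038·(-11.8−10) = -0.8284
  sulphur-dioxide contribution → 0.8187 μm/a
  chloride contribution → 0.2651 μm/a
  ⇒ r_corr(zinc) = 1.084 μm/a
Ordering by μm/a: zinc (1.08) > copper (0.418)

zinc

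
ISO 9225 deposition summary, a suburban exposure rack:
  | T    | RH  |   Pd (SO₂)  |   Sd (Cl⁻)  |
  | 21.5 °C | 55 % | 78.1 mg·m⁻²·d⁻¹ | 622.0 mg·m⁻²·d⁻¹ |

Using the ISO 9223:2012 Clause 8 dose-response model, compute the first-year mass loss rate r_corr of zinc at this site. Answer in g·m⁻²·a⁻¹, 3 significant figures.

r_corr = 50.7 g·m⁻²·a⁻¹

zinc: temperature factor f = -0.071·(11.5) = -0.8165
  sulphur-dioxide contribution → 0.487 μm/a
  chloride contribution → 6.611 μm/a
  ⇒ r_corr(zinc) = 7.098 μm/a
Convert to mass loss: 7.098 μm/a × 7.14 g/cm³ = 50.68 g·m⁻²·a⁻¹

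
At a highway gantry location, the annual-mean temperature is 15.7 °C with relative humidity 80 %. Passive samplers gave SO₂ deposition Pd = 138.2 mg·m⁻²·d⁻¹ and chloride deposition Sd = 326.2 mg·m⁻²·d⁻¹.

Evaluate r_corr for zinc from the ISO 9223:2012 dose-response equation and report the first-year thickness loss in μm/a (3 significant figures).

zinc: temperature factor f = -0.071·(5.7) = -0.4047
  Pd branch = 0.0129·Pd^0.44·e^(0.046·RH+f) = 2.984 μm/a
  Cl⁻ term: 0.0175·326.2^0.57·exp(0.008·80+0.085·15.7) = 3.414
  r_corr = 2.984 + 3.414 = 6.398 μm/a

r_corr = 6.40 μm/a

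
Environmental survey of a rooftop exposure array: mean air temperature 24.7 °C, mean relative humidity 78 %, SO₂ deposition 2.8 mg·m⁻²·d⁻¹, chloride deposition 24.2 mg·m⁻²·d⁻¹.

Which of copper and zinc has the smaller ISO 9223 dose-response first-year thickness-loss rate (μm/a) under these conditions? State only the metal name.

copper

copper: f(T) = -0.080·(T−10) [T>10 °C] = -1.1760
  SO₂ term: 0.0053·2.8^0.26·exp(0.059·78-1.1760) = 0.213
  Cl⁻ term: 0.01025·24.2^0.27·exp(0.036·78+0.049·24.7) = 1.347
  r_corr = 0.213 + 1.347 = 1.56 μm/a
zinc: f(T) = -0.071·(T−10) [T>10 °C] = -1.0437
  Pd branch = 0.0129·Pd^0.44·e^(0.046·RH+f) = 0.2584 μm/a
  Cl⁻ term: 0.0175·24.2^0.57·exp(0.008·78+0.085·24.7) = 1.639
  sum: 0.2584 + 1.639 → r_corr = 1.898 μm/a
Ordering by μm/a: zinc (1.9) > copper (1.56)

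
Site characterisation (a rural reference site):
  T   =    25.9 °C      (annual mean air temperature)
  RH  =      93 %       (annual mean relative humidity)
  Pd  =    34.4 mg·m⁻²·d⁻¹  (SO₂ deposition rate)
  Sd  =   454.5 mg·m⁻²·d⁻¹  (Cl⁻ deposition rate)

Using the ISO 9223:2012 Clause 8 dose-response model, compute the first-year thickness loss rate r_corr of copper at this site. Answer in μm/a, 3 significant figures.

copper: temperature factor f = -0.080·(15.9) = -1.2720
  Pd branch = 0.0053·Pd^0.26·e^(0.059·RH+f) = 0.9002 μm/a
  Sd branch = 0.01025·Sd^0.27·e^(0.036·RH+0.049·T) = 5.413 μm/a
  r_corr = 0.9002 + 5.413 = 6.313 μm/a

r_corr = 6.31 μm/a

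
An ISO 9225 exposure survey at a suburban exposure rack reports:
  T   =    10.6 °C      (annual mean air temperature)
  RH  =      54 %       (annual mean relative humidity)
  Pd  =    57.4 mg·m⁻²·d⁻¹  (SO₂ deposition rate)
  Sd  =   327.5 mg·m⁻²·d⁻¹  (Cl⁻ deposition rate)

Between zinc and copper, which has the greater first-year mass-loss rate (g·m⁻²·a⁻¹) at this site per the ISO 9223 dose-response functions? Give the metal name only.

zinc: temperature factor f = -0.071·(0.6) = -0.0426
  SO₂ term: 0.0129·57.4^0.44·exp(0.046·54-0.0426) = 0.8806
  Cl⁻ term: 0.0175·327.5^0.57·exp(0.008·54+0.085·10.6) = 1.801
  sum: 0.8806 + 1.801 → r_corr = 2.682 μm/a
  mass loss = 2.682 μm/a × 7.14 g/cm³ = 19.15 g·m⁻²·a⁻¹
copper: temperature factor f = -0.080·(0.6) = -0.0480
  Pd branch = 0.0053·Pd^0.26·e^(0.059·RH+f) = 0.3503 μm/a
  Sd branch = 0.01025·Sd^0.27·e^(0.036·RH+0.049·T) = 0.575 μm/a
  r_corr = 0.3503 + 0.575 = 0.9253 μm/a
  mass loss = 0.9253 μm/a × 8.96 g/cm³ = 8.291 g·m⁻²·a⁻¹
Ordering by g·m⁻²·a⁻¹: zinc (19.2) > copper (8.29)

zinc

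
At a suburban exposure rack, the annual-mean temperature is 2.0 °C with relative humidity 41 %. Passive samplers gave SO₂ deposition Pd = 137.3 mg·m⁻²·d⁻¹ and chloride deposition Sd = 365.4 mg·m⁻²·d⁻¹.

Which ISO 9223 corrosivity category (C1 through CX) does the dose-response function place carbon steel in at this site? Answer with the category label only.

C3

carbon steel: f(T) = +0.150·(T−10) [T≤10 °C] = -1.2000
  SO₂ term: 1.77·137.3^0.52·exp(0.02·41-1.2000) = 15.65
  Cl⁻ term: 0.102·365.4^0.62·exp(0.033·41+0.04·2.0) = 16.59
  r_corr = 15.65 + 16.59 = 32.24 μm/a
32.2 μm/a falls in (25, 50] for carbon steel → category C3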